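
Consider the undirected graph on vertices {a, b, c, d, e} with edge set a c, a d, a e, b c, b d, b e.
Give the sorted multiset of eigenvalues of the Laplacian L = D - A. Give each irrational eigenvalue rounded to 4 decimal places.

[0, 2, 2, 3, 5]

Each diagonal entry of L is the vertex degree and each off-diagonal entry is -1 where an edge is present, 0 otherwise; in the order [a, b, c, d, e] the diagonal is [3, 3, 2, 2, 2]. The multiplicity of 0 as a Laplacian eigenvalue equals the number of connected components. The eigenvalues sum to 12, which equals trace(L) = 2|E|.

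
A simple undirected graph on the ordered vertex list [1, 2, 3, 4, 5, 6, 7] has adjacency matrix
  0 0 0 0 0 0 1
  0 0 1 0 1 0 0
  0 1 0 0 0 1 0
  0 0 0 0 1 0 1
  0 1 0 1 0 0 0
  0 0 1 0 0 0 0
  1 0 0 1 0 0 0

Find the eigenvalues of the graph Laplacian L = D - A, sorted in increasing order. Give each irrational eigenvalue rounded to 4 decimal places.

[0, 0.1981, 0.7530, 1.5550, 2.4450, 3.2470, 3.8019]

With the vertex order [1, 2, 3, 4, 5, 6, 7], the degrees are [1, 2, 2, 2, 2, 1, 2], giving D = diag(1, 2, 2, 2, 2, 1, 2) and L = D - A. The multiplicity of 0 as a Laplacian eigenvalue equals the number of connected components. The largest eigenvalue, 3.8019, is at most the vertex count 7.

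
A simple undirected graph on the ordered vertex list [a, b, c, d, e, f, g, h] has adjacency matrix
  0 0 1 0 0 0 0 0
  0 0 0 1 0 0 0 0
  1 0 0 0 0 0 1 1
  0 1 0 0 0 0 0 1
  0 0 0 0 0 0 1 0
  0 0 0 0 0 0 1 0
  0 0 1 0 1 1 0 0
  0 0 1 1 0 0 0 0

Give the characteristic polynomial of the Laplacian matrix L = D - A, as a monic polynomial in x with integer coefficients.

x^8 - 14x^7 + 76x^6 - 204x^5 + 287x^4 - 208x^3 + 70x^2 - 8x

Each diagonal entry of L is the vertex degree and each off-diagonal entry is -1 where an edge is present, 0 otherwise; in the order [a, b, c, d, e, f, g, h] the diagonal is [1, 1, 3, 2, 1, 1, 3, 2]. Computing det(xI - L) by cofactor expansion (or equivalently via sum-over-permutations) gives x^8 - 14x^7 + 76x^6 - 204x^5 + 287x^4 - 208x^3 + 70x^2 - 8x. The constant term is 0 because L is singular (the all-ones vector lies in its kernel). By the matrix-tree theorem the graph has (1/8) * product of the nonzero eigenvalues = 1 spanning tree. The largest eigenvalue, 4.6412, is at most the vertex count 8.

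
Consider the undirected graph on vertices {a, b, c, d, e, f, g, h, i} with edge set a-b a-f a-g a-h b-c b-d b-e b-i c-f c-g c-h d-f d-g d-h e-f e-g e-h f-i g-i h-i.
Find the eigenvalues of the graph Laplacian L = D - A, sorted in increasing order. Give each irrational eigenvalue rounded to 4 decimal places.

[0, 4, 4, 4, 4, 5, 5, 5, 9]

Each diagonal entry of L is the vertex degree and each off-diagonal entry is -1 where an edge is present, 0 otherwise; in the order [a, b, c, d, e, f, g, h, i] the diagonal is [4, 5, 4, 4, 4, 5, 5, 5, 4]. The multiplicity of 0 as a Laplacian eigenvalue equals the number of connected components. By the matrix-tree theorem the graph has (1/9) * product of the nonzero eigenvalues = 32000 spanning trees.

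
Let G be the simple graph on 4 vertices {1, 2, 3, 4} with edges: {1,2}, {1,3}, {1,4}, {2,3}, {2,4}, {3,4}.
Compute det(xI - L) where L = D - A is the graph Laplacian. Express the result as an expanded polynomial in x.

x^4 - 12x^3 + 48x^2 - 64x

With the vertex order [1, 2, 3, 4], the degrees are [3, 3, 3, 3], giving D = diag(3, 3, 3, 3) and L = D - A. The eigenvalues of L are [0, 4, 4, 4]; the characteristic polynomial is the product of (x - lambda_i), which multiplies out to x^4 - 12x^3 + 48x^2 - 64x. The coefficient of x^3 equals -trace(L) = -12, matching the sum of degrees. The eigenvalues sum to 12, which equals trace(L) = 2|E|.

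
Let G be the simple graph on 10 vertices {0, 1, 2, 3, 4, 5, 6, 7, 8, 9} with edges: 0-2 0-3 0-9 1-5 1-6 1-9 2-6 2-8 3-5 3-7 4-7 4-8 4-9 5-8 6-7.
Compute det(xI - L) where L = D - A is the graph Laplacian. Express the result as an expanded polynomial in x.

x^10 - 30x^9 + 390x^8 - 2880x^7 + 13305x^6 - 39882x^5 + 77640x^4 - 94800x^3 + 66000x^2 - 20000x

Each diagonal entry of L is the vertex degree and each off-diagonal entry is -1 where an edge is present, 0 otherwise; in the order [0, 1, 2, 3, 4, 5, 6, 7, 8, 9] the diagonal is [3, 3, 3, 3, 3, 3, 3, 3, 3, 3]. The eigenvalues of L are [0, 2, 2, 2, 2, 2, 5, 5, 5, 5]; the characteristic polynomial is the product of (x - lambda_i), which multiplies out to x^10 - 30x^9 + 390x^8 - 2880x^7 + 13305x^6 - 39882x^5 + 77640x^4 - 94800x^3 + 66000x^2 - 20000x. The coefficient of x^9 equals -trace(L) = -30, matching the sum of degrees. The eigenvalues sum to 30, which equals trace(L) = 2|E|.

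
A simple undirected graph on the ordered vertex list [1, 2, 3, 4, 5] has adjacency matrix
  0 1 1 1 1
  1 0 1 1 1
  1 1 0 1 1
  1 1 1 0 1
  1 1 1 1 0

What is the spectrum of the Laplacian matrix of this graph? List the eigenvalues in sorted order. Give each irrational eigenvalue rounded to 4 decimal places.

Each diagonal entry of L is the vertex degree and each off-diagonal entry is -1 where an edge is present, 0 otherwise; in the order [1, 2, 3, 4, 5] the diagonal is [4, 4, 4, 4, 4]. L is symmetric positive semidefinite, so every eigenvalue is real and nonnegative. The single zero eigenvalue shows the graph is connected.

[0, 5, 5, 5, 5]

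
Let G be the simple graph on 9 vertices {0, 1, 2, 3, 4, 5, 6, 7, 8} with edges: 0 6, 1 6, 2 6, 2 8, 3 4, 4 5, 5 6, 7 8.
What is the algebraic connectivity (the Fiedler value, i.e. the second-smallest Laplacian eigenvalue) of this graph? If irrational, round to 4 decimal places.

0.1981

Each diagonal entry of L is the vertex degree and each off-diagonal entry is -1 where an edge is present, 0 otherwise; in the order [0, 1, 2, 3, 4, 5, 6, 7, 8] the diagonal is [1, 1, 2, 1, 2, 2, 4, 1, 2]. Computing the eigenvalues of L and sorting gives [0, 0.1981, 0.4116, 1, 1.4064, 1.5550, 3, 3.2470, 5.1819]. The Fiedler value lambda_2 = 0.1981 is strictly positive, so the graph is connected.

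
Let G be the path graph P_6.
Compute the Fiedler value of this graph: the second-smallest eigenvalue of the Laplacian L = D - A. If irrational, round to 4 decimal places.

The graph has 6 vertices and degree multiset [2, 2, 2, 2, 1, 1]; D is the diagonal matrix of degrees and L = D - A. The smallest Laplacian eigenvalue is always 0. The next one, lambda_2 = 0.2679, measures how hard the graph is to disconnect: larger values mean better connectivity.

0.2679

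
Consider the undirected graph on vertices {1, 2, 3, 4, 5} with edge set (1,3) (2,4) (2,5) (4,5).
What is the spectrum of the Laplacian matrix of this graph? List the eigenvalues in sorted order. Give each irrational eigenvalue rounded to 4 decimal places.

[0, 0, 2, 3, 3]

With the vertex order [1, 2, 3, 4, 5], the degrees are [1, 2, 1, 2, 2], giving D = diag(1, 2, 1, 2, 2) and L = D - A. L is symmetric positive semidefinite, so every eigenvalue is real and nonnegative. The 2 zero eigenvalues correspond to the 2 connected components. The largest eigenvalue, 3, is at most the vertex count 5.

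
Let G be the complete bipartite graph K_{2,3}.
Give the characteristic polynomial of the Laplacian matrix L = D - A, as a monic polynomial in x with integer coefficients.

x^5 - 12x^4 + 51x^3 - 92x^2 + 60x

The graph has 5 vertices and degree multiset [3, 3, 2, 2, 2]; D is the diagonal matrix of degrees and L = D - A. L has integer entries, so p(x) = det(xI - L) has integer coefficients. Expanding the determinant yields x^5 - 12x^4 + 51x^3 - 92x^2 + 60x. The coefficient of x^4 equals -trace(L) = -12, matching the sum of degrees.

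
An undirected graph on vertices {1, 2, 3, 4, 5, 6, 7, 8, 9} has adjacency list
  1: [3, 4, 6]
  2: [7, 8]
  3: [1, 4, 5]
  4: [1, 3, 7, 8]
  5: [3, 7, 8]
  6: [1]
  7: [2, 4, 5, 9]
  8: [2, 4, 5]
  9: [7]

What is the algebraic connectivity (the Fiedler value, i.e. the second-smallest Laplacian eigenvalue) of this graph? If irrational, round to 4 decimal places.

0.5217

With the vertex order [1, 2, 3, 4, 5, 6, 7, 8, 9], the degrees are [3, 2, 3, 4, 3, 1, 4, 3, 1], giving D = diag(3, 2, 3, 4, 3, 1, 4, 3, 1) and L = D - A. Computing the eigenvalues of L and sorting gives [0, 0.5217, 0.9582, 1.6508, 2.7646, 3.3902, 4, 4.4775, 6.2370]. The Fiedler value lambda_2 = 0.5217 is strictly positive, so the graph is connected. There is one zero in the spectrum, matching the 1 component.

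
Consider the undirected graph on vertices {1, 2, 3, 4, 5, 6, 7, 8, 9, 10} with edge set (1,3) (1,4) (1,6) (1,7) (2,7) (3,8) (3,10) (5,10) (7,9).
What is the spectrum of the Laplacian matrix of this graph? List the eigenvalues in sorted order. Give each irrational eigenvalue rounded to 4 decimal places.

[0, 0.2100, 0.4862, 0.6872, 1, 1, 2.1532, 3.1369, 3.8639, 5.4627]

Each diagonal entry of L is the vertex degree and each off-diagonal entry is -1 where an edge is present, 0 otherwise; in the order [1, 2, 3, 4, 5, 6, 7, 8, 9, 10] the diagonal is [4, 1, 3, 1, 1, 1, 3, 1, 1, 2]. Since every row of L sums to 0, the all-ones vector is in the kernel and 0 is an eigenvalue. The eigenvalues sum to 18, which equals trace(L) = 2|E|.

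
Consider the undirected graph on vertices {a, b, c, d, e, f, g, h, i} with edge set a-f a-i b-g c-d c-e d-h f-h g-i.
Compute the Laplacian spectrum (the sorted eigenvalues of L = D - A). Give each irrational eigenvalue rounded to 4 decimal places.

[0, 0.1206, 0.4679, 1, 1.6527, 2.3473, 3, 3.5321, 3.8794]

With the vertex order [a, b, c, d, e, f, g, h, i], the degrees are [2, 1, 2, 2, 1, 2, 2, 2, 2], giving D = diag(2, 1, 2, 2, 1, 2, 2, 2, 2) and L = D - A. L is symmetric positive semidefinite, so every eigenvalue is real and nonnegative. The largest eigenvalue, 3.8794, is at most the vertex count 9.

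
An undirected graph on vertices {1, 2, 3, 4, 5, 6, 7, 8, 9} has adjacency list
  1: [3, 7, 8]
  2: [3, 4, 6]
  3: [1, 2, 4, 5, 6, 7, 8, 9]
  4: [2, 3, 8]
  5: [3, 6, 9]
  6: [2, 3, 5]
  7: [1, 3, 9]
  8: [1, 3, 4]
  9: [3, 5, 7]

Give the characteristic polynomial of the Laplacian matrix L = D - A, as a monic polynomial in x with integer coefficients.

x^9 - 32x^8 + 428x^7 - 3136x^6 + 13786x^5 - 37232x^4 + 60276x^3 - 53424x^2 + 19845x

With the vertex order [1, 2, 3, 4, 5, 6, 7, 8, 9], the degrees are [3, 3, 8, 3, 3, 3, 3, 3, 3], giving D = diag(3, 3, 8, 3, 3, 3, 3, 3, 3) and L = D - A. Computing det(xI - L) by cofactor expansion (or equivalently via sum-over-permutations) gives x^9 - 32x^8 + 428x^7 - 3136x^6 + 13786x^5 - 37232x^4 + 60276x^3 - 53424x^2 + 19845x. The constant term is 0 because L is singular (the all-ones vector lies in its kernel). There is one zero in the spectrum, matching the 1 component.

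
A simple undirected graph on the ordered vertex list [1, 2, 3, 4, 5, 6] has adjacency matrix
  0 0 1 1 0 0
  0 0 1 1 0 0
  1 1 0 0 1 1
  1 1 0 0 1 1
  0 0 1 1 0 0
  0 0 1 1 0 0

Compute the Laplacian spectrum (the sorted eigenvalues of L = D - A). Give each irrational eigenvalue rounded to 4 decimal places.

[0, 2, 2, 2, 4, 6]

Each diagonal entry of L is the vertex degree and each off-diagonal entry is -1 where an edge is present, 0 otherwise; in the order [1, 2, 3, 4, 5, 6] the diagonal is [2, 2, 4, 4, 2, 2]. Since every row of L sums to 0, the all-ones vector is in the kernel and 0 is an eigenvalue. The single zero eigenvalue shows the graph is connected. The eigenvalues sum to 16, which equals trace(L) = 2|E|.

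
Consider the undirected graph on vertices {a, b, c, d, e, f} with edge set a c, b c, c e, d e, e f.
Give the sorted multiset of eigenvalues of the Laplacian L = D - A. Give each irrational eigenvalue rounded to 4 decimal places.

With the vertex order [a, b, c, d, e, f], the degrees are [1, 1, 3, 1, 3, 1], giving D = diag(1, 1, 3, 1, 3, 1) and L = D - A. The multiplicity of 0 as a Laplacian eigenvalue equals the number of connected components. There is one zero in the spectrum, matching the 1 component.

[0, 0.4384, 1, 1, 3, 4.5616]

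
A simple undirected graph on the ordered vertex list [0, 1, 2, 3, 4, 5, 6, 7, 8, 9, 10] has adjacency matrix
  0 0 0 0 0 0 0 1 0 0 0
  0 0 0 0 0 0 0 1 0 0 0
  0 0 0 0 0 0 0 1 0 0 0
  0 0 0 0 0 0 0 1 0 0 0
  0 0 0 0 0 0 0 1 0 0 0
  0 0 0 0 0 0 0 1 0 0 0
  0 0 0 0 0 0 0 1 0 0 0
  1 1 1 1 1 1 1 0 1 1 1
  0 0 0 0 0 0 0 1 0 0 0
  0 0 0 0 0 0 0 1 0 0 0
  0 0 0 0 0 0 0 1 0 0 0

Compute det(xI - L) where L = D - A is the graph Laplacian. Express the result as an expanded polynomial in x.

With the vertex order [0, 1, 2, 3, 4, 5, 6, 7, 8, 9, 10], the degrees are [1, 1, 1, 1, 1, 1, 1, 10, 1, 1, 1], giving D = diag(1, 1, 1, 1, 1, 1, 1, 10, 1, 1, 1) and L = D - A. L has integer entries, so p(x) = det(xI - L) has integer coefficients. Expanding the determinant yields x^11 - 20x^10 + 135x^9 - 480x^8 + 1050x^7 - 1512x^6 + 1470x^5 - 960x^4 + 405x^3 - 100x^2 + 11x. The constant term is 0 because L is singular (the all-ones vector lies in its kernel). The largest eigenvalue, 11, is at most the vertex count 11.

x^11 - 20x^10 + 135x^9 - 480x^8 + 1050x^7 - 1512x^6 + 1470x^5 - 960x^4 + 405x^3 - 100x^2 + 11x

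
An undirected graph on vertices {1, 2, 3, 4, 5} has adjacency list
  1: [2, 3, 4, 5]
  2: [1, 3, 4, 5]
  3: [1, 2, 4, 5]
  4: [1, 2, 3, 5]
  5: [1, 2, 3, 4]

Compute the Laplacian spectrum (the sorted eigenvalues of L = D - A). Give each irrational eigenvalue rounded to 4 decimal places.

With the vertex order [1, 2, 3, 4, 5], the degrees are [4, 4, 4, 4, 4], giving D = diag(4, 4, 4, 4, 4) and L = D - A. Since every row of L sums to 0, the all-ones vector is in the kernel and 0 is an eigenvalue.

[0, 5, 5, 5, 5]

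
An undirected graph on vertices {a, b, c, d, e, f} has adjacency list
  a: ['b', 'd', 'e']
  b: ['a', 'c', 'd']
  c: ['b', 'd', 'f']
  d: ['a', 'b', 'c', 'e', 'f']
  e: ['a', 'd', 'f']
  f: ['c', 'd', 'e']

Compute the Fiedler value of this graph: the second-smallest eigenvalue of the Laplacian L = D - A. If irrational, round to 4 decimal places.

2.3820

Each diagonal entry of L is the vertex degree and each off-diagonal entry is -1 where an edge is present, 0 otherwise; in the order [a, b, c, d, e, f] the diagonal is [3, 3, 3, 5, 3, 3]. The smallest Laplacian eigenvalue is always 0. The next one, lambda_2 = 2.3820, measures how hard the graph is to disconnect: larger values mean better connectivity. By the matrix-tree theorem the graph has (1/6) * product of the nonzero eigenvalues = 121 spanning trees. The largest eigenvalue, 6, is at most the vertex count 6.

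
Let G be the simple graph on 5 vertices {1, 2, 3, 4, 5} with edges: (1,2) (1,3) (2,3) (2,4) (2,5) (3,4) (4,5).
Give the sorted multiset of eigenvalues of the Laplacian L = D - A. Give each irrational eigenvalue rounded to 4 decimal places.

Each diagonal entry of L is the vertex degree and each off-diagonal entry is -1 where an edge is present, 0 otherwise; in the order [1, 2, 3, 4, 5] the diagonal is [2, 4, 3, 3, 2]. Diagonalising L (or applying a numerical eigensolver to the 5x5 matrix) gives the spectrum above. The single zero eigenvalue shows the graph is connected. There is one zero in the spectrum, matching the 1 component.

[0, 1.5858, 3, 4.4142, 5]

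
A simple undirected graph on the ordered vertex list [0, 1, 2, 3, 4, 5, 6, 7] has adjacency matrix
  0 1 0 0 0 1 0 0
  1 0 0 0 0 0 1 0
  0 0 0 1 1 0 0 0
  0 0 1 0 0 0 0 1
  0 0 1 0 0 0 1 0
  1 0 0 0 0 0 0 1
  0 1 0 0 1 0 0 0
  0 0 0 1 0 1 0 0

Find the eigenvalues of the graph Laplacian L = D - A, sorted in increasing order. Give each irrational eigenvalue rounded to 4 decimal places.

[0, 0.5858, 0.5858, 2, 2, 3.4142, 3.4142, 4]

Each diagonal entry of L is the vertex degree and each off-diagonal entry is -1 where an edge is present, 0 otherwise; in the order [0, 1, 2, 3, 4, 5, 6, 7] the diagonal is [2, 2, 2, 2, 2, 2, 2, 2]. Diagonalising L (or applying a numerical eigensolver to the 8x8 matrix) gives the spectrum above. The single zero eigenvalue shows the graph is connected. The largest eigenvalue, 4, is at most the vertex count 8. By the matrix-tree theorem the graph has (1/8) * product of the nonzero eigenvalues = 8 spanning trees.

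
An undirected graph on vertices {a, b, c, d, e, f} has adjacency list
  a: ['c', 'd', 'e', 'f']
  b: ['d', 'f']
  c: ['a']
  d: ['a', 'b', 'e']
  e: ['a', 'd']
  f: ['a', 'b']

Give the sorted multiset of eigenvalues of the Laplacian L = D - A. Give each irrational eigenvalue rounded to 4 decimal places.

Each diagonal entry of L is the vertex degree and each off-diagonal entry is -1 where an edge is present, 0 otherwise; in the order [a, b, c, d, e, f] the diagonal is [4, 2, 1, 3, 2, 2]. Diagonalising L (or applying a numerical eigensolver to the 6x6 matrix) gives the spectrum above.

[0, 0.8817, 1.4506, 2.5341, 3.8647, 5.2688]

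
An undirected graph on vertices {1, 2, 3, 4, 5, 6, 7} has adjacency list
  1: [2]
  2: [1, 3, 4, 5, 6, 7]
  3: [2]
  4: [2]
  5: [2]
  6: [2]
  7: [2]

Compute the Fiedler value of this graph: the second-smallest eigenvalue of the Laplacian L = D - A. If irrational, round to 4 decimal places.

1

Each diagonal entry of L is the vertex degree and each off-diagonal entry is -1 where an edge is present, 0 otherwise; in the order [1, 2, 3, 4, 5, 6, 7] the diagonal is [1, 6, 1, 1, 1, 1, 1]. The sorted Laplacian eigenvalues are [0, 1, 1, 1, 1, 1, 7]; the algebraic connectivity is the second entry, 1. By the matrix-tree theorem the graph has (1/7) * product of the nonzero eigenvalues = 1 spanning tree.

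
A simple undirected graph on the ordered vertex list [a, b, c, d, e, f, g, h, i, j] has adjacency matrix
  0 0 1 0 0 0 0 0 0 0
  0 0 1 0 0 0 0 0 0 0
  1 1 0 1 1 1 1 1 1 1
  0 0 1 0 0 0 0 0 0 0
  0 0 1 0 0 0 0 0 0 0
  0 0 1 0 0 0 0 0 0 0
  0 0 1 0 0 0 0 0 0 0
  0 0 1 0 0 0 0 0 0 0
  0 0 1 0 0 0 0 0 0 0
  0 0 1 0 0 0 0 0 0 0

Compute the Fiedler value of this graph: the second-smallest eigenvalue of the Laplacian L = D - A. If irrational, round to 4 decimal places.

With the vertex order [a, b, c, d, e, f, g, h, i, j], the degrees are [1, 1, 9, 1, 1, 1, 1, 1, 1, 1], giving D = diag(1, 1, 9, 1, 1, 1, 1, 1, 1, 1) and L = D - A. The smallest Laplacian eigenvalue is always 0. The next one, lambda_2 = 1, measures how hard the graph is to disconnect: larger values mean better connectivity. The eigenvalues sum to 18, which equals trace(L) = 2|E|.

1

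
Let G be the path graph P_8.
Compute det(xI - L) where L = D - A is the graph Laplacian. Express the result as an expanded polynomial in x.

The graph has 8 vertices and degree multiset [2, 2, 2, 2, 2, 2, 1, 1]; D is the diagonal matrix of degrees and L = D - A. L has integer entries, so p(x) = det(xI - L) has integer coefficients. Expanding the determinant yields x^8 - 14x^7 + 78x^6 - 220x^5 + 330x^4 - 252x^3 + 84x^2 - 8x. The constant term is 0 because L is singular (the all-ones vector lies in its kernel). By the matrix-tree theorem the graph has (1/8) * product of the nonzero eigenvalues = 1 spanning tree.

x^8 - 14x^7 + 78x^6 - 220x^5 + 330x^4 - 252x^3 + 84x^2 - 8x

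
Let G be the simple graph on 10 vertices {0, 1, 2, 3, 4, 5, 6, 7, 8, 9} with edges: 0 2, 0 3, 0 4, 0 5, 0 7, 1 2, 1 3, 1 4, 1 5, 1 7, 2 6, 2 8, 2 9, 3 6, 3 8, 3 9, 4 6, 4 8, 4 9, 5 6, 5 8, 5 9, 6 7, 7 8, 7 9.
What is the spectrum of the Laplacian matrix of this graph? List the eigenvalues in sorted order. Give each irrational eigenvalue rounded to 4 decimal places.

Each diagonal entry of L is the vertex degree and each off-diagonal entry is -1 where an edge is present, 0 otherwise; in the order [0, 1, 2, 3, 4, 5, 6, 7, 8, 9] the diagonal is [5, 5, 5, 5, 5, 5, 5, 5, 5, 5]. Since every row of L sums to 0, the all-ones vector is in the kernel and 0 is an eigenvalue. The single zero eigenvalue shows the graph is connected.

[0, 5, 5, 5, 5, 5, 5, 5, 5, 10]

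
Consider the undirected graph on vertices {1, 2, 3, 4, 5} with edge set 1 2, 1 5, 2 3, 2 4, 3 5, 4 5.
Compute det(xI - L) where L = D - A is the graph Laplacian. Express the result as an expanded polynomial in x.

x^5 - 12x^4 + 51x^3 - 92x^2 + 60x

Reading degrees in the order [1, 2, 3, 4, 5] gives [2, 3, 2, 2, 3]; set D = diag(2, 3, 2, 2, 3) and form L = D - A. The eigenvalues of L are [0, 2, 2, 3, 5]; the characteristic polynomial is the product of (x - lambda_i), which multiplies out to x^5 - 12x^4 + 51x^3 - 92x^2 + 60x. Since p(0) = det(-L) = 0, x divides p(x). The eigenvalues sum to 12, which equals trace(L) = 2|E|.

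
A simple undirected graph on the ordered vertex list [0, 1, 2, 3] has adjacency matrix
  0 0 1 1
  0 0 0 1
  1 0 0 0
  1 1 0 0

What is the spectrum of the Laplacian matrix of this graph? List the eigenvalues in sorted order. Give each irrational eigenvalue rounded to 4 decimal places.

With the vertex order [0, 1, 2, 3], the degrees are [2, 1, 1, 2], giving D = diag(2, 1, 1, 2) and L = D - A. Since every row of L sums to 0, the all-ones vector is in the kernel and 0 is an eigenvalue.

[0, 0.5858, 2, 3.4142]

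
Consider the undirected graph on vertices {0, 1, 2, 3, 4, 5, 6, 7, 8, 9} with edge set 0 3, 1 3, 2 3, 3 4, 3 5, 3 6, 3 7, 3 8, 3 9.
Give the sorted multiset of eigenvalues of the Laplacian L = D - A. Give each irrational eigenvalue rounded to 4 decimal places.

With the vertex order [0, 1, 2, 3, 4, 5, 6, 7, 8, 9], the degrees are [1, 1, 1, 9, 1, 1, 1, 1, 1, 1], giving D = diag(1, 1, 1, 9, 1, 1, 1, 1, 1, 1) and L = D - A. Diagonalising L (or applying a numerical eigensolver to the 10x10 matrix) gives the spectrum above. There is one zero in the spectrum, matching the 1 component.

[0, 1, 1, 1, 1, 1, 1, 1, 1, 10]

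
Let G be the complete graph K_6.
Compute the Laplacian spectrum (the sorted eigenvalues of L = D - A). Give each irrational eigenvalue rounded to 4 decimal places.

The graph has 6 vertices and degree multiset [5, 5, 5, 5, 5, 5]; D is the diagonal matrix of degrees and L = D - A. Since every row of L sums to 0, the all-ones vector is in the kernel and 0 is an eigenvalue. The single zero eigenvalue shows the graph is connected. The eigenvalues sum to 30, which equals trace(L) = 2|E|. There is one zero in the spectrum, matching the 1 component.

[0, 6, 6, 6, 6, 6]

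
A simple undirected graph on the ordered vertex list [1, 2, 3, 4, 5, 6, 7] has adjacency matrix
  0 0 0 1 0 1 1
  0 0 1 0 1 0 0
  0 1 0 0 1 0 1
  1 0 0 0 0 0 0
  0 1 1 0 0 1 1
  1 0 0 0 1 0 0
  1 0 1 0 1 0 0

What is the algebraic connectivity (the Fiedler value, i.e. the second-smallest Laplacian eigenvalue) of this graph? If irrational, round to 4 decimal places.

0.6239

Reading degrees in the order [1, 2, 3, 4, 5, 6, 7] gives [3, 2, 3, 1, 4, 2, 3]; set D = diag(3, 2, 3, 1, 4, 2, 3) and form L = D - A. The smallest Laplacian eigenvalue is always 0. The next one, lambda_2 = 0.6239, measures how hard the graph is to disconnect: larger values mean better connectivity. The largest eigenvalue, 5.3761, is at most the vertex count 7.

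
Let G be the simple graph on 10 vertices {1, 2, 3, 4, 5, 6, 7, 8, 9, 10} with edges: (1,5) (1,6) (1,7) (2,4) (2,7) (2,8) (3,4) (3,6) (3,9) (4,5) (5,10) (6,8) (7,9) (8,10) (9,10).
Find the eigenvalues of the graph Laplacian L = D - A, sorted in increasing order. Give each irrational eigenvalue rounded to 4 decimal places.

With the vertex order [1, 2, 3, 4, 5, 6, 7, 8, 9, 10], the degrees are [3, 3, 3, 3, 3, 3, 3, 3, 3, 3], giving D = diag(3, 3, 3, 3, 3, 3, 3, 3, 3, 3) and L = D - A. L is symmetric positive semidefinite, so every eigenvalue is real and nonnegative. The single zero eigenvalue shows the graph is connected. There is one zero in the spectrum, matching the 1 component.

[0, 2, 2, 2, 2, 2, 5, 5, 5, 5]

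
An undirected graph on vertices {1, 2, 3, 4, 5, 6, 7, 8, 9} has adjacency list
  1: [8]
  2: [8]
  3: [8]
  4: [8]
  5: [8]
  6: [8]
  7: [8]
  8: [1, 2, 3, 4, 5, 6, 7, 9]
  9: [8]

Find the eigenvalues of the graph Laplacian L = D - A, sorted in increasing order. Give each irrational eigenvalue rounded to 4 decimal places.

Reading degrees in the order [1, 2, 3, 4, 5, 6, 7, 8, 9] gives [1, 1, 1, 1, 1, 1, 1, 8, 1]; set D = diag(1, 1, 1, 1, 1, 1, 1, 8, 1) and form L = D - A. L is symmetric positive semidefinite, so every eigenvalue is real and nonnegative. The single zero eigenvalue shows the graph is connected. By the matrix-tree theorem the graph has (1/9) * product of the nonzero eigenvalues = 1 spanning tree. There is one zero in the spectrum, matching the 1 component.

[0, 1, 1, 1, 1, 1, 1, 1, 9]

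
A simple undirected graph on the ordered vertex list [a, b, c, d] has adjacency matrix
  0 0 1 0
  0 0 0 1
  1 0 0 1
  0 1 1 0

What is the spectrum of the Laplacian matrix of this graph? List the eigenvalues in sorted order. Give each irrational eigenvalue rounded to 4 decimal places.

[0, 0.5858, 2, 3.4142]

Each diagonal entry of L is the vertex degree and each off-diagonal entry is -1 where an edge is present, 0 otherwise; in the order [a, b, c, d] the diagonal is [1, 1, 2, 2]. L is symmetric positive semidefinite, so every eigenvalue is real and nonnegative. The single zero eigenvalue shows the graph is connected. The eigenvalues sum to 6, which equals trace(L) = 2|E|.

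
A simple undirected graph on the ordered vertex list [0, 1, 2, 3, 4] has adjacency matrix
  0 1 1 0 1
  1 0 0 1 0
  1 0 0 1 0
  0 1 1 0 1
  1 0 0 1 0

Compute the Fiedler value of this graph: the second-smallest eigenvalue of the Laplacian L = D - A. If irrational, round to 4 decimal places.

With the vertex order [0, 1, 2, 3, 4], the degrees are [3, 2, 2, 3, 2], giving D = diag(3, 2, 2, 3, 2) and L = D - A. Computing the eigenvalues of L and sorting gives [0, 2, 2, 3, 5]. The Fiedler value lambda_2 = 2 is strictly positive, so the graph is connected. The largest eigenvalue, 5, is at most the vertex count 5.

2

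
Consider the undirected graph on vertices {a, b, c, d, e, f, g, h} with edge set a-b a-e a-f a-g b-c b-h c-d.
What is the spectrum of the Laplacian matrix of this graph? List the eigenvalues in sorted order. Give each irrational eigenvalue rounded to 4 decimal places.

[0, 0.2888, 0.6742, 1, 1, 2.1694, 3.5857, 5.2819]

Each diagonal entry of L is the vertex degree and each off-diagonal entry is -1 where an edge is present, 0 otherwise; in the order [a, b, c, d, e, f, g, h] the diagonal is [4, 3, 2, 1, 1, 1, 1, 1]. The multiplicity of 0 as a Laplacian eigenvalue equals the number of connected components. By the matrix-tree theorem the graph has (1/8) * product of the nonzero eigenvalues = 1 spanning tree. The largest eigenvalue, 5.2819, is at most the vertex count 8.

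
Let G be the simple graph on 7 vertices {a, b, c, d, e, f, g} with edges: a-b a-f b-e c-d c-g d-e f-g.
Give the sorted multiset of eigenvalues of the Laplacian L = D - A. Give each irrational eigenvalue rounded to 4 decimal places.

[0, 0.7530, 0.7530, 2.4450, 2.4450, 3.8019, 3.8019]

Each diagonal entry of L is the vertex degree and each off-diagonal entry is -1 where an edge is present, 0 otherwise; in the order [a, b, c, d, e, f, g] the diagonal is [2, 2, 2, 2, 2, 2, 2]. The multiplicity of 0 as a Laplacian eigenvalue equals the number of connected components. The largest eigenvalue, 3.8019, is at most the vertex count 7. The eigenvalues sum to 14, which equals trace(L) = 2|E|.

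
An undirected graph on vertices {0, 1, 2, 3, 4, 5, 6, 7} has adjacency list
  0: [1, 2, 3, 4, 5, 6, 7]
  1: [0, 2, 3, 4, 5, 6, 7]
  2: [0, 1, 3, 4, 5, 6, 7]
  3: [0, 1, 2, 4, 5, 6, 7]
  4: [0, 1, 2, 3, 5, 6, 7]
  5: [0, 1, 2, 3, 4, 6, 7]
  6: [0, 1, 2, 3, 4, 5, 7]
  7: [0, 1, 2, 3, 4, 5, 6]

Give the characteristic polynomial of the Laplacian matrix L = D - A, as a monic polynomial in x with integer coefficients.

x^8 - 56x^7 + 1344x^6 - 17920x^5 + 143360x^4 - 688128x^3 + 1835008x^2 - 2097152x

With the vertex order [0, 1, 2, 3, 4, 5, 6, 7], the degrees are [7, 7, 7, 7, 7, 7, 7, 7], giving D = diag(7, 7, 7, 7, 7, 7, 7, 7) and L = D - A. L has integer entries, so p(x) = det(xI - L) has integer coefficients. Expanding the determinant yields x^8 - 56x^7 + 1344x^6 - 17920x^5 + 143360x^4 - 688128x^3 + 1835008x^2 - 2097152x. The constant term is 0 because L is singular (the all-ones vector lies in its kernel). The largest eigenvalue, 8, is at most the vertex count 8. There is one zero in the spectrum, matching the 1 component.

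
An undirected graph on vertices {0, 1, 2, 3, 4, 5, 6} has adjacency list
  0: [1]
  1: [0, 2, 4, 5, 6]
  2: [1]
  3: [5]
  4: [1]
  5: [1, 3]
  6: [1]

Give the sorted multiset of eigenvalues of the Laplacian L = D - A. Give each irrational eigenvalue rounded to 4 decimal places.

[0, 0.4659, 1, 1, 1, 2.4827, 6.0514]

Each diagonal entry of L is the vertex degree and each off-diagonal entry is -1 where an edge is present, 0 otherwise; in the order [0, 1, 2, 3, 4, 5, 6] the diagonal is [1, 5, 1, 1, 1, 2, 1]. L is symmetric positive semidefinite, so every eigenvalue is real and nonnegative. The single zero eigenvalue shows the graph is connected. The largest eigenvalue, 6.0514, is at most the vertex count 7.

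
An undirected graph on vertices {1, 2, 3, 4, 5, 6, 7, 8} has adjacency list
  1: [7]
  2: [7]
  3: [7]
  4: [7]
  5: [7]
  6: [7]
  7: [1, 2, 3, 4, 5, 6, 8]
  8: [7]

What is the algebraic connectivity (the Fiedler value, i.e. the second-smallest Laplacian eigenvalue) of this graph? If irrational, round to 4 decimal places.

1

Each diagonal entry of L is the vertex degree and each off-diagonal entry is -1 where an edge is present, 0 otherwise; in the order [1, 2, 3, 4, 5, 6, 7, 8] the diagonal is [1, 1, 1, 1, 1, 1, 7, 1]. Computing the eigenvalues of L and sorting gives [0, 1, 1, 1, 1, 1, 1, 8]. The Fiedler value lambda_2 = 1 is strictly positive, so the graph is connected. The eigenvalues sum to 14, which equals trace(L) = 2|E|. The largest eigenvalue, 8, is at most the vertex count 8.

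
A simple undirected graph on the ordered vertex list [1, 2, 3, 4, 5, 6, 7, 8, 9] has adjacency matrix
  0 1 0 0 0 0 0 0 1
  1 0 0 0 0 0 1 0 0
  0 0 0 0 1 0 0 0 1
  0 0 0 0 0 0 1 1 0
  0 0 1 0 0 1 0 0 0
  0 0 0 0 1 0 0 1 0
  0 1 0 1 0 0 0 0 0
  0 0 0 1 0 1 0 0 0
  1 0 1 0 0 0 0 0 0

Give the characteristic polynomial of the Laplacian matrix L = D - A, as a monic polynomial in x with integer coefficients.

Reading degrees in the order [1, 2, 3, 4, 5, 6, 7, 8, 9] gives [2, 2, 2, 2, 2, 2, 2, 2, 2]; set D = diag(2, 2, 2, 2, 2, 2, 2, 2, 2) and form L = D - A. L has integer entries, so p(x) = det(xI - L) has integer coefficients. Expanding the determinant yields x^9 - 18x^8 + 135x^7 - 546x^6 + 1287x^5 - 1782x^4 + 1386x^3 - 540x^2 + 81x. The constant term is 0 because L is singular (the all-ones vector lies in its kernel). The largest eigenvalue, 3.8794, is at most the vertex count 9.

x^9 - 18x^8 + 135x^7 - 546x^6 + 1287x^5 - 1782x^4 + 1386x^3 - 540x^2 + 81x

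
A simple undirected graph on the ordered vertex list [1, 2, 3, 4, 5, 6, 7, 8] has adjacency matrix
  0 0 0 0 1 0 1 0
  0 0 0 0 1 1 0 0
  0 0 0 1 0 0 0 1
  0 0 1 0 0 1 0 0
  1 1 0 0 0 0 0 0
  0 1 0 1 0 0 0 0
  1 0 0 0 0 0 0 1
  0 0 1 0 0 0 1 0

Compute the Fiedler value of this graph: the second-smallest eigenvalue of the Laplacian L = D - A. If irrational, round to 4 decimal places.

0.5858

Each diagonal entry of L is the vertex degree and each off-diagonal entry is -1 where an edge is present, 0 otherwise; in the order [1, 2, 3, 4, 5, 6, 7, 8] the diagonal is [2, 2, 2, 2, 2, 2, 2, 2]. Computing the eigenvalues of L and sorting gives [0, 0.5858, 0.5858, 2, 2, 3.4142, 3.4142, 4]. The Fiedler value lambda_2 = 0.5858 is strictly positive, so the graph is connected. By the matrix-tree theorem the graph has (1/8) * product of the nonzero eigenvalues = 8 spanning trees. The eigenvalues sum to 16, which equals trace(L) = 2|E|.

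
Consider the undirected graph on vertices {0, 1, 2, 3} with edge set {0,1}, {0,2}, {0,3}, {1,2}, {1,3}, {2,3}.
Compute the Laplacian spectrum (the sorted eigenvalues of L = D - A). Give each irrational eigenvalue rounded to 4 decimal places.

[0, 4, 4, 4]

With the vertex order [0, 1, 2, 3], the degrees are [3, 3, 3, 3], giving D = diag(3, 3, 3, 3) and L = D - A. L is symmetric positive semidefinite, so every eigenvalue is real and nonnegative. The single zero eigenvalue shows the graph is connected. The eigenvalues sum to 12, which equals trace(L) = 2|E|. By the matrix-tree theorem the graph has (1/4) * product of the nonzero eigenvalues = 16 spanning trees.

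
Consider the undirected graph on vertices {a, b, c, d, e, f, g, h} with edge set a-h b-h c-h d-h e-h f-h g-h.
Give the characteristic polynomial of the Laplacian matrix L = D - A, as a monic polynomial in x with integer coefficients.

x^8 - 14x^7 + 63x^6 - 140x^5 + 175x^4 - 126x^3 + 49x^2 - 8x

Each diagonal entry of L is the vertex degree and each off-diagonal entry is -1 where an edge is present, 0 otherwise; in the order [a, b, c, d, e, f, g, h] the diagonal is [1, 1, 1, 1, 1, 1, 1, 7]. L has integer entries, so p(x) = det(xI - L) has integer coefficients. Expanding the determinant yields x^8 - 14x^7 + 63x^6 - 140x^5 + 175x^4 - 126x^3 + 49x^2 - 8x. The coefficient of x^7 equals -trace(L) = -14, matching the sum of degrees. The eigenvalues sum to 14, which equals trace(L) = 2|E|. There is one zero in the spectrum, matching the 1 component.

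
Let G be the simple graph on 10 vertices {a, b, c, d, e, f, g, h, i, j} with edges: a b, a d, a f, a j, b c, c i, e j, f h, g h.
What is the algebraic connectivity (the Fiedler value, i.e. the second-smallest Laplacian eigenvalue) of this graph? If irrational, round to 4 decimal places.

0.1981

Reading degrees in the order [a, b, c, d, e, f, g, h, i, j] gives [4, 2, 2, 1, 1, 2, 1, 2, 1, 2]; set D = diag(4, 2, 2, 1, 1, 2, 1, 2, 1, 2) and form L = D - A. Computing the eigenvalues of L and sorting gives [0, 0.1981, 0.2937, 0.6603, 1.3427, 1.5550, 2.3831, 3.0686, 3.2470, 5.2516]. The Fiedler value lambda_2 = 0.1981 is strictly positive, so the graph is connected. The eigenvalues sum to 18, which equals trace(L) = 2|E|. By the matrix-tree theorem the graph has (1/10) * product of the nonzero eigenvalues = 1 spanning tree.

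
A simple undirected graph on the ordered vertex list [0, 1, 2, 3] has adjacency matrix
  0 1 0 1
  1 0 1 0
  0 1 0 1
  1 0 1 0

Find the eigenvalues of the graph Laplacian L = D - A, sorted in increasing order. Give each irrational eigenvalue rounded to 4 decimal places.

Reading degrees in the order [0, 1, 2, 3] gives [2, 2, 2, 2]; set D = diag(2, 2, 2, 2) and form L = D - A. L is symmetric positive semidefinite, so every eigenvalue is real and nonnegative. The single zero eigenvalue shows the graph is connected. The eigenvalues sum to 8, which equals trace(L) = 2|E|.

[0, 2, 2, 4]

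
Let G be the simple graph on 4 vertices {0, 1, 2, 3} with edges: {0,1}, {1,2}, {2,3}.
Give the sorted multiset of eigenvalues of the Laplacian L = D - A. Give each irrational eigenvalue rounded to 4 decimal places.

[0, 0.5858, 2, 3.4142]

Each diagonal entry of L is the vertex degree and each off-diagonal entry is -1 where an edge is present, 0 otherwise; in the order [0, 1, 2, 3] the diagonal is [1, 2, 2, 1]. Diagonalising L (or applying a numerical eigensolver to the 4x4 matrix) gives the spectrum above. The single zero eigenvalue shows the graph is connected.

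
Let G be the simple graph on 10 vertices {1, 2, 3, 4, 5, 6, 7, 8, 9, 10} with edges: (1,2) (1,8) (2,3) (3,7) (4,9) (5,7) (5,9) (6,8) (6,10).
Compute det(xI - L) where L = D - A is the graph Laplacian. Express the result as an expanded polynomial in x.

x^10 - 18x^9 + 136x^8 - 560x^7 + 1365x^6 - 2002x^5 + 1716x^4 - 792x^3 + 165x^2 - 10x

Each diagonal entry of L is the vertex degree and each off-diagonal entry is -1 where an edge is present, 0 otherwise; in the order [1, 2, 3, 4, 5, 6, 7, 8, 9, 10] the diagonal is [2, 2, 2, 1, 2, 2, 2, 2, 2, 1]. L has integer entries, so p(x) = det(xI - L) has integer coefficients. Expanding the determinant yields x^10 - 18x^9 + 136x^8 - 560x^7 + 1365x^6 - 2002x^5 + 1716x^4 - 792x^3 + 165x^2 - 10x. The coefficient of x^9 equals -trace(L) = -18, matching the sum of degrees.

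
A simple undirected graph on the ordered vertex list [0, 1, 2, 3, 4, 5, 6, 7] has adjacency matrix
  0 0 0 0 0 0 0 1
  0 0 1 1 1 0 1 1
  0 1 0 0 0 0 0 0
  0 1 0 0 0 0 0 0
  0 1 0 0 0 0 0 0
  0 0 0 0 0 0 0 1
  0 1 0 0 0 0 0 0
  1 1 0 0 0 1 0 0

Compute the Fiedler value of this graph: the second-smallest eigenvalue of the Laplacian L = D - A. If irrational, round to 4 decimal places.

0.3738

Each diagonal entry of L is the vertex degree and each off-diagonal entry is -1 where an edge is present, 0 otherwise; in the order [0, 1, 2, 3, 4, 5, 6, 7] the diagonal is [1, 5, 1, 1, 1, 1, 1, 3]. Computing the eigenvalues of L and sorting gives [0, 0.3738, 1, 1, 1, 1, 3.4849, 6.1413]. The Fiedler value lambda_2 = 0.3738 is strictly positive, so the graph is connected. The largest eigenvalue, 6.1413, is at most the vertex count 8.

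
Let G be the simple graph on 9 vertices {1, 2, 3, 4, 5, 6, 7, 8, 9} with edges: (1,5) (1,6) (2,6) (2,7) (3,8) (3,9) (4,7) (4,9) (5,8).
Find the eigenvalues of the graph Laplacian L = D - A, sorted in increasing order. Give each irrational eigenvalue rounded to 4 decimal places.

[0, 0.4679, 0.4679, 1.6527, 1.6527, 3, 3, 3.8794, 3.8794]

With the vertex order [1, 2, 3, 4, 5, 6, 7, 8, 9], the degrees are [2, 2, 2, 2, 2, 2, 2, 2, 2], giving D = diag(2, 2, 2, 2, 2, 2, 2, 2, 2) and L = D - A. The multiplicity of 0 as a Laplacian eigenvalue equals the number of connected components.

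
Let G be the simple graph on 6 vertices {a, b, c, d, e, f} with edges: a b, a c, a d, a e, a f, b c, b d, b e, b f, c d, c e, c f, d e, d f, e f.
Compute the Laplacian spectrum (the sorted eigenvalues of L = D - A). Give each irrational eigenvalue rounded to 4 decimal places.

With the vertex order [a, b, c, d, e, f], the degrees are [5, 5, 5, 5, 5, 5], giving D = diag(5, 5, 5, 5, 5, 5) and L = D - A. The multiplicity of 0 as a Laplacian eigenvalue equals the number of connected components. By the matrix-tree theorem the graph has (1/6) * product of the nonzero eigenvalues = 1296 spanning trees.

[0, 6, 6, 6, 6, 6]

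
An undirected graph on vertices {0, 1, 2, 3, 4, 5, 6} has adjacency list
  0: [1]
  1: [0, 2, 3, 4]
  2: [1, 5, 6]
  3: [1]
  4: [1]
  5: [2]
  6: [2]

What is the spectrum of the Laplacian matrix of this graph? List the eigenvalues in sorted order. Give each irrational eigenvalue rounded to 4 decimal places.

[0, 0.3983, 1, 1, 1, 3.3399, 5.2618]

Each diagonal entry of L is the vertex degree and each off-diagonal entry is -1 where an edge is present, 0 otherwise; in the order [0, 1, 2, 3, 4, 5, 6] the diagonal is [1, 4, 3, 1, 1, 1, 1]. Since every row of L sums to 0, the all-ones vector is in the kernel and 0 is an eigenvalue. The single zero eigenvalue shows the graph is connected. The largest eigenvalue, 5.2618, is at most the vertex count 7.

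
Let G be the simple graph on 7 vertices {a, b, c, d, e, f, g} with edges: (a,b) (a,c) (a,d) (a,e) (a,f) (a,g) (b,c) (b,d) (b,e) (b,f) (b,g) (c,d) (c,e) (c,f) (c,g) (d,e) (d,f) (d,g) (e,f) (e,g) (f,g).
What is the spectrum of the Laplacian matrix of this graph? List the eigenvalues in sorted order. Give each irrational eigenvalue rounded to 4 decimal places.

Each diagonal entry of L is the vertex degree and each off-diagonal entry is -1 where an edge is present, 0 otherwise; in the order [a, b, c, d, e, f, g] the diagonal is [6, 6, 6, 6, 6, 6, 6]. Since every row of L sums to 0, the all-ones vector is in the kernel and 0 is an eigenvalue. By the matrix-tree theorem the graph has (1/7) * product of the nonzero eigenvalues = 16807 spanning trees.

[0, 7, 7, 7, 7, 7, 7]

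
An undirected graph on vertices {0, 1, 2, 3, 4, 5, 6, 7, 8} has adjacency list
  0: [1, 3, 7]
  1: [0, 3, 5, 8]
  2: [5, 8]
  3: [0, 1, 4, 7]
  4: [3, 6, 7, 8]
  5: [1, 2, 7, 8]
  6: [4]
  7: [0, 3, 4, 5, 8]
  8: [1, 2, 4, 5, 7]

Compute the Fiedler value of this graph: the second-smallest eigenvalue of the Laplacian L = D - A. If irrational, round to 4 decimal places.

0.7869

Reading degrees in the order [0, 1, 2, 3, 4, 5, 6, 7, 8] gives [3, 4, 2, 4, 4, 4, 1, 5, 5]; set D = diag(3, 4, 2, 4, 4, 4, 1, 5, 5) and form L = D - A. Computing the eigenvalues of L and sorting gives [0, 0.7869, 1.5040, 3.3097, 3.6563, 4.5110, 5.1366, 6.1504, 6.9452]. The Fiedler value lambda_2 = 0.7869 is strictly positive, so the graph is connected. There is one zero in the spectrum, matching the 1 component. The eigenvalues sum to 32, which equals trace(L) = 2|E|.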